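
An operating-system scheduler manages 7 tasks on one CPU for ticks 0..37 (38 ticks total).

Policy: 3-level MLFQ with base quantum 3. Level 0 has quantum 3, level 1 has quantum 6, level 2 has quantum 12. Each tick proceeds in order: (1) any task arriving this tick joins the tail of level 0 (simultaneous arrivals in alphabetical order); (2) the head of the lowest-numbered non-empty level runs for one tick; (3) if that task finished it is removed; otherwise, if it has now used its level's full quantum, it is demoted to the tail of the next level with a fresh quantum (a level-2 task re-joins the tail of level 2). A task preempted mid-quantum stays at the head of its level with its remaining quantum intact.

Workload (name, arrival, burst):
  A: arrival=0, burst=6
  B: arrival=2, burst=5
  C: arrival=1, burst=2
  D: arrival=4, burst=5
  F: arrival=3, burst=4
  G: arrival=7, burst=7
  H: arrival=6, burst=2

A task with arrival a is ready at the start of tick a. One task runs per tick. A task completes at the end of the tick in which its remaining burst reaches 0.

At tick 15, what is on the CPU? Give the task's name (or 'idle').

running at tick 15 = H

t=0: L0/L1/L2 = A/-/- → run A
t=1: L0/L1/L2 = AC/-/- → run A
t=2: L0/L1/L2 = ACB/-/- → run A
t=3: L0/L1/L2 = CBF/A/- → run C
t=4: L0/L1/L2 = CBFD/A/- → run C
t=5: L0/L1/L2 = BFD/A/- → run B
t=6: L0/L1/L2 = BFDH/A/- → run B
t=7: L0/L1/L2 = BFDHG/A/- → run B
t=8: L0/L1/L2 = FDHG/AB/- → run F
t=9: L0/L1/L2 = FDHG/AB/- → run F
t=10: L0/L1/L2 = FDHG/AB/- → run F
t=11: L0/L1/L2 = DHG/ABF/- → run D
t=12: L0/L1/L2 = DHG/ABF/- → run D
t=13: L0/L1/L2 = DHG/ABF/- → run D
t=14: L0/L1/L2 = HG/ABFD/- → run H
t=15: L0/L1/L2 = HG/ABFD/- → run H
t=16: L0/L1/L2 = G/ABFD/- → run G
t=17: L0/L1/L2 = G/ABFD/- → run G
t=18: L0/L1/L2 = G/ABFD/- → run G
t=19: L0/L1/L2 = -/ABFDG/- → run A
t=20: L0/L1/L2 = -/ABFDG/- → run A
t=21: L0/L1/L2 = -/ABFDG/- → run A
t=22: L0/L1/L2 = -/BFDG/- → run B
t=23: L0/L1/L2 = -/BFDG/- → run B
t=24: L0/L1/L2 = -/FDG/- → run F
t=25: L0/L1/L2 = -/DG/- → run D
t=26: L0/L1/L2 = -/DG/- → run D
t=27: L0/L1/L2 = -/G/- → run G
t=28: L0/L1/L2 = -/G/- → run G
t=29: L0/L1/L2 = -/G/- → run G
t=30: L0/L1/L2 = -/G/- → run G
t=31: (idle)
t=32: (idle)
t=33: (idle)
t=34: (idle)
t=35: (idle)
t=36: (idle)
t=37: (idle)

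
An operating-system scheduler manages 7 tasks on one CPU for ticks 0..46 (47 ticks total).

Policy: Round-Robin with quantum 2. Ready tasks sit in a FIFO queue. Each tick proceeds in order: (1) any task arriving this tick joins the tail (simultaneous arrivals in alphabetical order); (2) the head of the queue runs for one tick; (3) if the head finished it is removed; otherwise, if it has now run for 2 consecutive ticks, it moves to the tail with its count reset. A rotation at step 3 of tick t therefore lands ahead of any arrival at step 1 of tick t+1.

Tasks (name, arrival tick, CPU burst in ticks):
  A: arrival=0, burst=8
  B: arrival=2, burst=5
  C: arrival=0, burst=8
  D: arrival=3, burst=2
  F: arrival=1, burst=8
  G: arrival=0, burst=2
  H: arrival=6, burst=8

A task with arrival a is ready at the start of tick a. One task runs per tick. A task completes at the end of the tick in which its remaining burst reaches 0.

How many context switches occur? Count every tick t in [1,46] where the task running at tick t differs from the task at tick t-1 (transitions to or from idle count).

context switches = 21

t=0: queue=[A,C,G] q_used=0 → run A
t=1: queue=[A,C,G,F] q_used=1 → run A
t=2: queue=[C,G,F,A,B] q_used=0 → run C
t=3: queue=[C,G,F,A,B,D] q_used=1 → run C
t=4: queue=[G,F,A,B,D,C] q_used=0 → run G
t=5: queue=[G,F,A,B,D,C] q_used=1 → run G
t=6: queue=[F,A,B,D,C,H] q_used=0 → run F
t=7: queue=[F,A,B,D,C,H] q_used=1 → run F
t=8: queue=[A,B,D,C,H,F] q_used=0 → run A
t=9: queue=[A,B,D,C,H,F] q_used=1 → run A
t=10: queue=[B,D,C,H,F,A] q_used=0 → run B
t=11: queue=[B,D,C,H,F,A] q_used=1 → run B
t=12: queue=[D,C,H,F,A,B] q_used=0 → run D
t=13: queue=[D,C,H,F,A,B] q_used=1 → run D
t=14: queue=[C,H,F,A,B] q_used=0 → run C
t=15: queue=[C,H,F,A,B] q_used=1 → run C
t=16: queue=[H,F,A,B,C] q_used=0 → run H
t=17: queue=[H,F,A,B,C] q_used=1 → run H
t=18: queue=[F,A,B,C,H] q_used=0 → run F
t=19: queue=[F,A,B,C,H] q_used=1 → run F
t=20: queue=[A,B,C,H,F] q_used=0 → run A
t=21: queue=[A,B,C,H,F] q_used=1 → run A
t=22: queue=[B,C,H,F,A] q_used=0 → run B
t=23: queue=[B,C,H,F,A] q_used=1 → run B
t=24: queue=[C,H,F,A,B] q_used=0 → run C
t=25: queue=[C,H,F,A,B] q_used=1 → run C
t=26: queue=[H,F,A,B,C] q_used=0 → run H
t=27: queue=[H,F,A,B,C] q_used=1 → run H
t=28: queue=[F,A,B,C,H] q_used=0 → run F
t=29: queue=[F,A,B,C,H] q_used=1 → run F
t=30: queue=[A,B,C,H,F] q_used=0 → run A
t=31: queue=[A,B,C,H,F] q_used=1 → run A
t=32: queue=[B,C,H,F] q_used=0 → run B
t=33: queue=[C,H,F] q_used=0 → run C
t=34: queue=[C,H,F] q_used=1 → run C
t=35: queue=[H,F] q_used=0 → run H
t=36: queue=[H,F] q_used=1 → run H
t=37: queue=[F,H] q_used=0 → run F
t=38: queue=[F,H] q_used=1 → run F
t=39: queue=[H] q_used=0 → run H
t=40: queue=[H] q_used=1 → run H
t=41: (idle)
t=42: (idle)
t=43: (idle)
t=44: (idle)
t=45: (idle)
t=46: (idle)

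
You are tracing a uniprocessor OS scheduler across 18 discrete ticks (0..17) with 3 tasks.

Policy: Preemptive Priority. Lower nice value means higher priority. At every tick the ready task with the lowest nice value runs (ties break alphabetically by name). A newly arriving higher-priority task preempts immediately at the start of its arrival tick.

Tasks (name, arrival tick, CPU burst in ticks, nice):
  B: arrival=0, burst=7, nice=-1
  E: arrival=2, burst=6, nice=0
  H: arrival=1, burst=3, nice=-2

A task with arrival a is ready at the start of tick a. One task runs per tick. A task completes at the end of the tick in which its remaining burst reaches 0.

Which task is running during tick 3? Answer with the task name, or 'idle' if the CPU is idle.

running at tick 3 = H

t=0: ready={B} → run B
t=1: ready={B,H} → run H
t=2: ready={B,E,H} → run H
t=3: ready={B,E,H} → run H
t=4: ready={B,E} → run B
t=5: ready={B,E} → run B
t=6: ready={B,E} → run B
t=7: ready={B,E} → run B
t=8: ready={B,E} → run B
t=9: ready={B,E} → run B
t=10: ready={E} → run E
t=11: ready={E} → run E
t=12: ready={E} → run E
t=13: ready={E} → run E
t=14: ready={E} → run E
t=15: ready={E} → run E
t=16: (idle)
t=17: (idle)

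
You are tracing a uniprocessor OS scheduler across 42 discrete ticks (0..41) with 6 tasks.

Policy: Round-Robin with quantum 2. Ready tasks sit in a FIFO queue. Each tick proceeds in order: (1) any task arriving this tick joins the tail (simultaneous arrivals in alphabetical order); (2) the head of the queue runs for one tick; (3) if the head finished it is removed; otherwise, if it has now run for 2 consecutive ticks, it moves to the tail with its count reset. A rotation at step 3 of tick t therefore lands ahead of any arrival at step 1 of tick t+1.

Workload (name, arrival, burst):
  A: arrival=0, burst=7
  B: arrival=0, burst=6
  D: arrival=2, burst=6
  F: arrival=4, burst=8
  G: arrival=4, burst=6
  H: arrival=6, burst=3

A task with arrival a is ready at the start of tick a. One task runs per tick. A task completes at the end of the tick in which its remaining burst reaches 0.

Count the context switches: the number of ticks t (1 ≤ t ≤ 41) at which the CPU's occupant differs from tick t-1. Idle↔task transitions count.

t=0: queue=[A,B] q_used=0 → run A
t=1: queue=[A,B] q_used=1 → run A
t=2: queue=[B,A,D] q_used=0 → run B
t=3: queue=[B,A,D] q_used=1 → run B
t=4: queue=[A,D,B,F,G] q_used=0 → run A
t=5: queue=[A,D,B,F,G] q_used=1 → run A
t=6: queue=[D,B,F,G,A,H] q_used=0 → run D
t=7: queue=[D,B,F,G,A,H] q_used=1 → run D
t=8: queue=[B,F,G,A,H,D] q_used=0 → run B
t=9: queue=[B,F,G,A,H,D] q_used=1 → run B
t=10: queue=[F,G,A,H,D,B] q_used=0 → run F
t=11: queue=[F,G,A,H,D,B] q_used=1 → run F
t=12: queue=[G,A,H,D,B,F] q_used=0 → run G
t=13: queue=[G,A,H,D,B,F] q_used=1 → run G
t=14: queue=[A,H,D,B,F,G] q_used=0 → run A
t=15: queue=[A,H,D,B,F,G] q_used=1 → run A
t=16: queue=[H,D,B,F,G,A] q_used=0 → run H
t=17: queue=[H,D,B,F,G,A] q_used=1 → run H
t=18: queue=[D,B,F,G,A,H] q_used=0 → run D
t=19: queue=[D,B,F,G,A,H] q_used=1 → run D
t=20: queue=[B,F,G,A,H,D] q_used=0 → run B
t=21: queue=[B,F,G,A,H,D] q_used=1 → run B
t=22: queue=[F,G,A,H,D] q_used=0 → run F
t=23: queue=[F,G,A,H,D] q_used=1 → run F
t=24: queue=[G,A,H,D,F] q_used=0 → run G
t=25: queue=[G,A,H,D,F] q_used=1 → run G
t=26: queue=[A,H,D,F,G] q_used=0 → run A
t=27: queue=[H,D,F,G] q_used=0 → run H
t=28: queue=[D,F,G] q_used=0 → run D
t=29: queue=[D,F,G] q_used=1 → run D
t=30: queue=[F,G] q_used=0 → run F
t=31: queue=[F,G] q_used=1 → run F
t=32: queue=[G,F] q_used=0 → run G
t=33: queue=[G,F] q_used=1 → run G
t=34: queue=[F] q_used=0 → run F
t=35: queue=[F] q_used=1 → run F
t=36: (idle)
t=37: (idle)
t=38: (idle)
t=39: (idle)
t=40: (idle)
t=41: (idle)

context switches = 19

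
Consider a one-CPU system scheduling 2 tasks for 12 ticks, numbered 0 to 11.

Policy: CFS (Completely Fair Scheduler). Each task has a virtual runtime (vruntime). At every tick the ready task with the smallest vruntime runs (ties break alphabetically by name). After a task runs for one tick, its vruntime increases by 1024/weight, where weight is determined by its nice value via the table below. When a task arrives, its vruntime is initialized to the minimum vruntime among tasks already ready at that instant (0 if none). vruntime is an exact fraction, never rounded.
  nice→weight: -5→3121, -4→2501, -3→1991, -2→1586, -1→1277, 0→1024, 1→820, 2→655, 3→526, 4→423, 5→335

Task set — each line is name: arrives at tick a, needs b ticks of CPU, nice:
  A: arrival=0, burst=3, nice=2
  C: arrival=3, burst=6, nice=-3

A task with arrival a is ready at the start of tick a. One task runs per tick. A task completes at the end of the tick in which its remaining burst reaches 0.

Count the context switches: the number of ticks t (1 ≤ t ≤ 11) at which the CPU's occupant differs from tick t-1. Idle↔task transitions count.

t=0: vr[A=0] → run A
t=1: vr[A=1024/655] → run A
t=2: vr[A=2048/655] → run A
t=3: vr[C=0] → run C
t=4: vr[C=1024/1991] → run C
t=5: vr[C=2048/1991] → run C
t=6: vr[C=3072/1991] → run C
t=7: vr[C=4096/1991] → run C
t=8: vr[C=5120/1991] → run C
t=9: (idle)
t=10: (idle)
t=11: (idle)

context switches = 2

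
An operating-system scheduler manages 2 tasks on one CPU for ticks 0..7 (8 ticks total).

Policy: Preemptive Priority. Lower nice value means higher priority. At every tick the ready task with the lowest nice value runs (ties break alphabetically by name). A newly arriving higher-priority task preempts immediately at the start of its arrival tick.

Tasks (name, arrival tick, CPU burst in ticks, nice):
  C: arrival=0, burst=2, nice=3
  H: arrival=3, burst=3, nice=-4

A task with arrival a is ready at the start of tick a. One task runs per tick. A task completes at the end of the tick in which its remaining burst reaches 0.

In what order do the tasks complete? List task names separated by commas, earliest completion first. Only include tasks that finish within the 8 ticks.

t=0: ready={C} → run C
t=1: ready={C} → run C
t=2: (idle)
t=3: ready={H} → run H
t=4: ready={H} → run H
t=5: ready={H} → run H
t=6: (idle)
t=7: (idle)

completion order = C, H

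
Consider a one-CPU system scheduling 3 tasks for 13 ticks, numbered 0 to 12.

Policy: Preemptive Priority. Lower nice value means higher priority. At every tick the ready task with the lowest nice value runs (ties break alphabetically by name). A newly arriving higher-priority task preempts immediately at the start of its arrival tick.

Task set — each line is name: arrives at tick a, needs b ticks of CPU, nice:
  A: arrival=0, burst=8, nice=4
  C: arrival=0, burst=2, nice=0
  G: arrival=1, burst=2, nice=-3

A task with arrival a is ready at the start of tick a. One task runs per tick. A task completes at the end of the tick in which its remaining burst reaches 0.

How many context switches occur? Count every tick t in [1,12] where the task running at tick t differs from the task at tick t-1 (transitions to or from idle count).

t=0: ready={A,C} → run C
t=1: ready={A,C,G} → run G
t=2: ready={A,C,G} → run G
t=3: ready={A,C} → run C
t=4: ready={A} → run A
t=5: ready={A} → run A
t=6: ready={A} → run A
t=7: ready={A} → run A
t=8: ready={A} → run A
t=9: ready={A} → run A
t=10: ready={A} → run A
t=11: ready={A} → run A
t=12: (idle)

context switches = 4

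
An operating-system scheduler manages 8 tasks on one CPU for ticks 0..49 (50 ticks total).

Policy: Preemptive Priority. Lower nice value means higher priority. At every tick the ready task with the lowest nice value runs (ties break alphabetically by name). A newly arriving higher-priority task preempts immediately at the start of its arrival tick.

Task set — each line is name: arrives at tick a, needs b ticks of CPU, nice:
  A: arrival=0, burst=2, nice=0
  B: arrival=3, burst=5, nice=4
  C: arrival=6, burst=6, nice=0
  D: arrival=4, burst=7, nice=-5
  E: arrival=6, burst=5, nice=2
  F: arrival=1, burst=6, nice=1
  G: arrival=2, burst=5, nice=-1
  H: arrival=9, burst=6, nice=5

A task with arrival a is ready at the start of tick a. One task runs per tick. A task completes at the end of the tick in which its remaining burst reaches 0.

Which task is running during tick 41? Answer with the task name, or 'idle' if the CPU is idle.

running at tick 41 = H

t=0: ready={A} → run A
t=1: ready={A,F} → run A
t=2: ready={F,G} → run G
t=3: ready={B,F,G} → run G
t=4: ready={B,D,F,G} → run D
t=5: ready={B,D,F,G} → run D
t=6: ready={B,C,D,E,F,G} → run D
t=7: ready={B,C,D,E,F,G} → run D
t=8: ready={B,C,D,E,F,G} → run D
t=9: ready={B,C,D,E,F,G,H} → run D
t=10: ready={B,C,D,E,F,G,H} → run D
t=11: ready={B,C,E,F,G,H} → run G
t=12: ready={B,C,E,F,G,H} → run G
t=13: ready={B,C,E,F,G,H} → run G
t=14: ready={B,C,E,F,H} → run C
t=15: ready={B,C,E,F,H} → run C
t=16: ready={B,C,E,F,H} → run C
t=17: ready={B,C,E,F,H} → run C
t=18: ready={B,C,E,F,H} → run C
t=19: ready={B,C,E,F,H} → run C
t=20: ready={B,E,F,H} → run F
t=21: ready={B,E,F,H} → run F
t=22: ready={B,E,F,H} → run F
t=23: ready={B,E,F,H} → run F
t=24: ready={B,E,F,H} → run F
t=25: ready={B,E,F,H} → run F
t=26: ready={B,E,H} → run E
t=27: ready={B,E,H} → run E
t=28: ready={B,E,H} → run E
t=29: ready={B,E,H} → run E
t=30: ready={B,E,H} → run E
t=31: ready={B,H} → run B
t=32: ready={B,H} → run B
t=33: ready={B,H} → run B
t=34: ready={B,H} → run B
t=35: ready={B,H} → run B
t=36: ready={H} → run H
t=37: ready={H} → run H
t=38: ready={H} → run H
t=39: ready={H} → run H
t=40: ready={H} → run H
t=41: ready={H} → run H
t=42: (idle)
t=43: (idle)
t=44: (idle)
t=45: (idle)
t=46: (idle)
t=47: (idle)
t=48: (idle)
t=49: (idle)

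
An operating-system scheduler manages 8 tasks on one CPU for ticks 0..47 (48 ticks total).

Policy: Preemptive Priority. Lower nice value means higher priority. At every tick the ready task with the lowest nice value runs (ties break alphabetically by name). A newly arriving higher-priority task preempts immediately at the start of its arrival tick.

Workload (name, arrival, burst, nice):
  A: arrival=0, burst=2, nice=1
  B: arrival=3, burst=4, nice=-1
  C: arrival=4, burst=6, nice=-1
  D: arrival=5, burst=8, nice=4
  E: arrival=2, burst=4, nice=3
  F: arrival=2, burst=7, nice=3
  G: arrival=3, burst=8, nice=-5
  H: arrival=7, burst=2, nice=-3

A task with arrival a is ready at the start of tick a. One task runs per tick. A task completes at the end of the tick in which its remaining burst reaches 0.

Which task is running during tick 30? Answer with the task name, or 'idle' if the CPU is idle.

running at tick 30 = F

t=0: ready={A} → run A
t=1: ready={A} → run A
t=2: ready={E,F} → run E
t=3: ready={B,E,F,G} → run G
t=4: ready={B,C,E,F,G} → run G
t=5: ready={B,C,D,E,F,G} → run G
t=6: ready={B,C,D,E,F,G} → run G
t=7: ready={B,C,D,E,F,G,H} → run G
t=8: ready={B,C,D,E,F,G,H} → run G
t=9: ready={B,C,D,E,F,G,H} → run G
t=10: ready={B,C,D,E,F,G,H} → run G
t=11: ready={B,C,D,E,F,H} → run H
t=12: ready={B,C,D,E,F,H} → run H
t=13: ready={B,C,D,E,F} → run B
t=14: ready={B,C,D,E,F} → run B
t=15: ready={B,C,D,E,F} → run B
t=16: ready={B,C,D,E,F} → run B
t=17: ready={C,D,E,F} → run C
t=18: ready={C,D,E,F} → run C
t=19: ready={C,D,E,F} → run C
t=20: ready={C,D,E,F} → run C
t=21: ready={C,D,E,F} → run C
t=22: ready={C,D,E,F} → run C
t=23: ready={D,E,F} → run E
t=24: ready={D,E,F} → run E
t=25: ready={D,E,F} → run E
t=26: ready={D,F} → run F
t=27: ready={D,F} → run F
t=28: ready={D,F} → run F
t=29: ready={D,F} → run F
t=30: ready={D,F} → run F
t=31: ready={D,F} → run F
t=32: ready={D,F} → run F
t=33: ready={D} → run D
t=34: ready={D} → run D
t=35: ready={D} → run D
t=36: ready={D} → run D
t=37: ready={D} → run D
t=38: ready={D} → run D
t=39: ready={D} → run D
t=40: ready={D} → run D
t=41: (idle)
t=42: (idle)
t=43: (idle)
t=44: (idle)
t=45: (idle)
t=46: (idle)
t=47: (idle)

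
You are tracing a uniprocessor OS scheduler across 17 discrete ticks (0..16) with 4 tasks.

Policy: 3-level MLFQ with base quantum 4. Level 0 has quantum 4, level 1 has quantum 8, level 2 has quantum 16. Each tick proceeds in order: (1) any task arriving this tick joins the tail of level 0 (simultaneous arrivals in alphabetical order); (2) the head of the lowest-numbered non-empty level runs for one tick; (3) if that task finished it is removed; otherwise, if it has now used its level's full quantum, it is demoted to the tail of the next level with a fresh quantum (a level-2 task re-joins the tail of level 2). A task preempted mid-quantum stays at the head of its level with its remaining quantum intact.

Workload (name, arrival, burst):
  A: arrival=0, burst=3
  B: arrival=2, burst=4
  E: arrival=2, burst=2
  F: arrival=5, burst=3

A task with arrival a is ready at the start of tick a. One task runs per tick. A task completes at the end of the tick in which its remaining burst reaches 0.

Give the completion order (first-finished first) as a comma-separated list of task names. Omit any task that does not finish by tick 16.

t=0: L0/L1/L2 = A/-/- → run A
t=1: L0/L1/L2 = A/-/- → run A
t=2: L0/L1/L2 = ABE/-/- → run A
t=3: L0/L1/L2 = BE/-/- → run B
t=4: L0/L1/L2 = BE/-/- → run B
t=5: L0/L1/L2 = BEF/-/- → run B
t=6: L0/L1/L2 = BEF/-/- → run B
t=7: L0/L1/L2 = EF/-/- → run E
t=8: L0/L1/L2 = EF/-/- → run E
t=9: L0/L1/L2 = F/-/- → run F
t=10: L0/L1/L2 = F/-/- → run F
t=11: L0/L1/L2 = F/-/- → run F
t=12: (idle)
t=13: (idle)
t=14: (idle)
t=15: (idle)
t=16: (idle)

completion order = A, B, E, F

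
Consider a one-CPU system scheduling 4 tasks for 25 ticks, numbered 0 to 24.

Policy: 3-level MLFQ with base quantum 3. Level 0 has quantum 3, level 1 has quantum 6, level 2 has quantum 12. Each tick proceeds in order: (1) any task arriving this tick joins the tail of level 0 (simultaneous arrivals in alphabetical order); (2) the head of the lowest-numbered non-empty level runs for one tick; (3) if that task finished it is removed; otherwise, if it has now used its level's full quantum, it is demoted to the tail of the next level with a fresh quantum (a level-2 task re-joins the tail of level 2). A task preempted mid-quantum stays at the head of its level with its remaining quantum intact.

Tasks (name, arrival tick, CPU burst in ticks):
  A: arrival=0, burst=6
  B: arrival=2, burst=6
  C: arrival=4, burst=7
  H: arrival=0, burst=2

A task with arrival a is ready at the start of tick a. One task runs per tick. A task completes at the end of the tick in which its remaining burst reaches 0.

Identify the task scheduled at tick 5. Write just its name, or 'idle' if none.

running at tick 5 = B

t=0: L0/L1/L2 = AH/-/- → run A
t=1: L0/L1/L2 = AH/-/- → run A
t=2: L0/L1/L2 = AHB/-/- → run A
t=3: L0/L1/L2 = HB/A/- → run H
t=4: L0/L1/L2 = HBC/A/- → run H
t=5: L0/L1/L2 = BC/A/- → run B
t=6: L0/L1/L2 = BC/A/- → run B
t=7: L0/L1/L2 = BC/A/- → run B
t=8: L0/L1/L2 = C/AB/- → run C
t=9: L0/L1/L2 = C/AB/- → run C
t=10: L0/L1/L2 = C/AB/- → run C
t=11: L0/L1/L2 = -/ABC/- → run A
t=12: L0/L1/L2 = -/ABC/- → run A
t=13: L0/L1/L2 = -/ABC/- → run A
t=14: L0/L1/L2 = -/BC/- → run B
t=15: L0/L1/L2 = -/BC/- → run B
t=16: L0/L1/L2 = -/BC/- → run B
t=17: L0/L1/L2 = -/C/- → run C
t=18: L0/L1/L2 = -/C/- → run C
t=19: L0/L1/L2 = -/C/- → run C
t=20: L0/L1/L2 = -/C/- → run C
t=21: (idle)
t=22: (idle)
t=23: (idle)
t=24: (idle)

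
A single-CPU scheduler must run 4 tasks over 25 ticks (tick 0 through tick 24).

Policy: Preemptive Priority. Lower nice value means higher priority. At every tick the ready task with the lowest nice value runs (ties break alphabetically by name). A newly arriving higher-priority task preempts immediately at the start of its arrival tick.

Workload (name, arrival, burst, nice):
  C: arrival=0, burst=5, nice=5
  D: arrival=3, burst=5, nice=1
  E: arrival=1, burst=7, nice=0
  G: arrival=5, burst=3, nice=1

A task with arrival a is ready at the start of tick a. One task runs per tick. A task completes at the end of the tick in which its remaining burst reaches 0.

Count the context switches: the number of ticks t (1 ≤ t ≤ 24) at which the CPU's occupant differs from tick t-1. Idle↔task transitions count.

context switches = 5

t=0: ready={C} → run C
t=1: ready={C,E} → run E
t=2: ready={C,E} → run E
t=3: ready={C,D,E} → run E
t=4: ready={C,D,E} → run E
t=5: ready={C,D,E,G} → run E
t=6: ready={C,D,E,G} → run E
t=7: ready={C,D,E,G} → run E
t=8: ready={C,D,G} → run D
t=9: ready={C,D,G} → run D
t=10: ready={C,D,G} → run D
t=11: ready={C,D,G} → run D
t=12: ready={C,D,G} → run D
t=13: ready={C,G} → run G
t=14: ready={C,G} → run G
t=15: ready={C,G} → run G
t=16: ready={C} → run C
t=17: ready={C} → run C
t=18: ready={C} → run C
t=19: ready={C} → run C
t=20: (idle)
t=21: (idle)
t=22: (idle)
t=23: (idle)
t=24: (idle)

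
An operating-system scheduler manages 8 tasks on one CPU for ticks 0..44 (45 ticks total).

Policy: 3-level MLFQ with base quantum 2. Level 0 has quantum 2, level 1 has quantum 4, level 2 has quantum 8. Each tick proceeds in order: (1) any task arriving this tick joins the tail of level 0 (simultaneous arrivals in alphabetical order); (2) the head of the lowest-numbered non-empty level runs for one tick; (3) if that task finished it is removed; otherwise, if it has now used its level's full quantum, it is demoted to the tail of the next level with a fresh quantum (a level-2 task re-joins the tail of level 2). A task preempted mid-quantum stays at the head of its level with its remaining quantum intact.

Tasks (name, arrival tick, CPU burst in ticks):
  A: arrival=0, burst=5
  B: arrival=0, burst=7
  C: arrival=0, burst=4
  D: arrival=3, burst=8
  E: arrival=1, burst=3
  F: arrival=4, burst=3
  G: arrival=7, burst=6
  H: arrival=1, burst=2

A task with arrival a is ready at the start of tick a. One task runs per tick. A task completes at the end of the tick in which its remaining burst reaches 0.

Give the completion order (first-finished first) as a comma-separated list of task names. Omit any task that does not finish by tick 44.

completion order = H, A, C, E, F, G, B, D

t=0: L0/L1/L2 = ABC/-/- → run A
t=1: L0/L1/L2 = ABCEH/-/- → run A
t=2: L0/L1/L2 = BCEH/A/- → run B
t=3: L0/L1/L2 = BCEHD/A/- → run B
t=4: L0/L1/L2 = CEHDF/AB/- → run C
t=5: L0/L1/L2 = CEHDF/AB/- → run C
t=6: L0/L1/L2 = EHDF/ABC/- → run E
t=7: L0/L1/L2 = EHDFG/ABC/- → run E
t=8: L0/L1/L2 = HDFG/ABCE/- → run H
t=9: L0/L1/L2 = HDFG/ABCE/- → run H
t=10: L0/L1/L2 = DFG/ABCE/- → run D
t=11: L0/L1/L2 = DFG/ABCE/- → run D
t=12: L0/L1/L2 = FG/ABCED/- → run F
t=13: L0/L1/L2 = FG/ABCED/- → run F
t=14: L0/L1/L2 = G/ABCEDF/- → run G
t=15: L0/L1/L2 = G/ABCEDF/- → run G
t=16: L0/L1/L2 = -/ABCEDFG/- → run A
t=17: L0/L1/L2 = -/ABCEDFG/- → run A
t=18: L0/L1/L2 = -/ABCEDFG/- → run A
t=19: L0/L1/L2 = -/BCEDFG/- → run B
t=20: L0/L1/L2 = -/BCEDFG/- → run B
t=21: L0/L1/L2 = -/BCEDFG/- → run B
t=22: L0/L1/L2 = -/BCEDFG/- → run B
t=23: L0/L1/L2 = -/CEDFG/B → run C
t=24: L0/L1/L2 = -/CEDFG/B → run C
t=25: L0/L1/L2 = -/EDFG/B → run E
t=26: L0/L1/L2 = -/DFG/B → run D
t=27: L0/L1/L2 = -/DFG/B → run D
t=28: L0/L1/L2 = -/DFG/B → run D
t=29: L0/L1/L2 = -/DFG/B → run D
t=30: L0/L1/L2 = -/FG/BD → run F
t=31: L0/L1/L2 = -/G/BD → run G
t=32: L0/L1/L2 = -/G/BD → run G
t=33: L0/L1/L2 = -/G/BD → run G
t=34: L0/L1/L2 = -/G/BD → run G
t=35: L0/L1/L2 = -/-/BD → run B
t=36: L0/L1/L2 = -/-/D → run D
t=37: L0/L1/L2 = -/-/D → run D
t=38: (idle)
t=39: (idle)
t=40: (idle)
t=41: (idle)
t=42: (idle)
t=43: (idle)
t=44: (idle)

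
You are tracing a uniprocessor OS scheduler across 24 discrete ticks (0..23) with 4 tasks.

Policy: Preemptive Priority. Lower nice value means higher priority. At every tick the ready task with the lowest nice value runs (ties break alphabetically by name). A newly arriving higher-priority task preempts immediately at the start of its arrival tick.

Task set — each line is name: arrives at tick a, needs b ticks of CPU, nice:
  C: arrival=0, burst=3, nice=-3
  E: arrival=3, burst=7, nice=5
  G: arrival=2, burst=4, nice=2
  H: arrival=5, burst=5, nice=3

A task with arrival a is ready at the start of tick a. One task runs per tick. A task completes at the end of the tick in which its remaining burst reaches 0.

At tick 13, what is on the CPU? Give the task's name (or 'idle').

running at tick 13 = E

t=0: ready={C} → run C
t=1: ready={C} → run C
t=2: ready={C,G} → run C
t=3: ready={E,G} → run G
t=4: ready={E,G} → run G
t=5: ready={E,G,H} → run G
t=6: ready={E,G,H} → run G
t=7: ready={E,H} → run H
t=8: ready={E,H} → run H
t=9: ready={E,H} → run H
t=10: ready={E,H} → run H
t=11: ready={E,H} → run H
t=12: ready={E} → run E
t=13: ready={E} → run E
t=14: ready={E} → run E
t=15: ready={E} → run E
t=16: ready={E} → run E
t=17: ready={E} → run E
t=18: ready={E} → run E
t=19: (idle)
t=20: (idle)
t=21: (idle)
t=22: (idle)
t=23: (idle)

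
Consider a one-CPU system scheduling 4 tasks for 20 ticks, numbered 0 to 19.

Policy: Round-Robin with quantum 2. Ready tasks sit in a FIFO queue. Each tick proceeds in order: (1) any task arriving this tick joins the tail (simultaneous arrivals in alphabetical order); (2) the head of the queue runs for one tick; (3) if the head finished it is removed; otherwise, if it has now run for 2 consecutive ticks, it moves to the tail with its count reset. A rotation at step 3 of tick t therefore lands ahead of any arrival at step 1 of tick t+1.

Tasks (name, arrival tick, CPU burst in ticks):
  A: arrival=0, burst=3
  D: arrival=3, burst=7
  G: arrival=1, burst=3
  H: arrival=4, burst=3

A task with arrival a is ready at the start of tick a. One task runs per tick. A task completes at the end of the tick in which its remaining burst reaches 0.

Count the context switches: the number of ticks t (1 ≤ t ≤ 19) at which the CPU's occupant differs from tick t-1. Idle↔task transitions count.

context switches = 9

t=0: queue=[A] q_used=0 → run A
t=1: queue=[A,G] q_used=1 → run A
t=2: queue=[G,A] q_used=0 → run G
t=3: queue=[G,A,D] q_used=1 → run G
t=4: queue=[A,D,G,H] q_used=0 → run A
t=5: queue=[D,G,H] q_used=0 → run D
t=6: queue=[D,G,H] q_used=1 → run D
t=7: queue=[G,H,D] q_used=0 → run G
t=8: queue=[H,D] q_used=0 → run H
t=9: queue=[H,D] q_used=1 → run H
t=10: queue=[D,H] q_used=0 → run D
t=11: queue=[D,H] q_used=1 → run D
t=12: queue=[H,D] q_used=0 → run H
t=13: queue=[D] q_used=0 → run D
t=14: queue=[D] q_used=1 → run D
t=15: queue=[D] q_used=0 → run D
t=16: (idle)
t=17: (idle)
t=18: (idle)
t=19: (idle)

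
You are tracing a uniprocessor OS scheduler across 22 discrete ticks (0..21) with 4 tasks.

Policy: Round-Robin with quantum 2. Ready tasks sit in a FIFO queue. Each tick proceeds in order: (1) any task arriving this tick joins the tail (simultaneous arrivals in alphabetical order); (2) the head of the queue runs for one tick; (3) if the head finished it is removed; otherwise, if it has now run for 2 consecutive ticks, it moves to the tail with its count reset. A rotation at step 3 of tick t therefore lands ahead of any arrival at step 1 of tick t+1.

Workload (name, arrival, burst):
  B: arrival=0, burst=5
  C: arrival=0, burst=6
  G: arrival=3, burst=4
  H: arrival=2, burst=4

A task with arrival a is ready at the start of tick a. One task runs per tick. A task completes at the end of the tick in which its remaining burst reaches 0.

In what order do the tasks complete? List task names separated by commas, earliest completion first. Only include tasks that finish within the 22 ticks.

t=0: queue=[B,C] q_used=0 → run B
t=1: queue=[B,C] q_used=1 → run B
t=2: queue=[C,B,H] q_used=0 → run C
t=3: queue=[C,B,H,G] q_used=1 → run C
t=4: queue=[B,H,G,C] q_used=0 → run B
t=5: queue=[B,H,G,C] q_used=1 → run B
t=6: queue=[H,G,C,B] q_used=0 → run H
t=7: queue=[H,G,C,B] q_used=1 → run H
t=8: queue=[G,C,B,H] q_used=0 → run G
t=9: queue=[G,C,B,H] q_used=1 → run G
t=10: queue=[C,B,H,G] q_used=0 → run C
t=11: queue=[C,B,H,G] q_used=1 → run C
t=12: queue=[B,H,G,C] q_used=0 → run B
t=13: queue=[H,G,C] q_used=0 → run H
t=14: queue=[H,G,C] q_used=1 → run H
t=15: queue=[G,C] q_used=0 → run G
t=16: queue=[G,C] q_used=1 → run G
t=17: queue=[C] q_used=0 → run C
t=18: queue=[C] q_used=1 → run C
t=19: (idle)
t=20: (idle)
t=21: (idle)

completion order = B, H, G, C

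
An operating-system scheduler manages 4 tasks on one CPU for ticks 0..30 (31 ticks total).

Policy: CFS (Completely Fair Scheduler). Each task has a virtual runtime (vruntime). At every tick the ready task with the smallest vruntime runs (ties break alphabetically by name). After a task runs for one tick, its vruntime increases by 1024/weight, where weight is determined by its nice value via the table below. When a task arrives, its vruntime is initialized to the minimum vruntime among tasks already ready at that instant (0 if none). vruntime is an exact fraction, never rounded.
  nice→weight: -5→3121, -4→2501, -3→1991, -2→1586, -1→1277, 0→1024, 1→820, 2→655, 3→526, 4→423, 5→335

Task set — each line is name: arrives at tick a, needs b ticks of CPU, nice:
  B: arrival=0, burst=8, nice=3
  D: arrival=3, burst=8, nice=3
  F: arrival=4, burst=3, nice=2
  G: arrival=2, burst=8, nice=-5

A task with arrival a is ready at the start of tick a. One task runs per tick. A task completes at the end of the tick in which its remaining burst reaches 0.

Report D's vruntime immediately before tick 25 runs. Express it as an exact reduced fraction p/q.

t=0: vr[B=0] → run B
t=1: vr[B=512/263] → run B
t=2: vr[B=1024/263 G=1024/263] → run B
t=3: vr[B=1536/263 D=1024/263 G=1024/263] → run D
t=4: vr[B=1536/263 D=1536/263 F=1024/263 G=1024/263] → run F
t=5: vr[B=1536/263 D=1536/263 F=940032/172265 G=1024/263] → run G
t=6: vr[B=1536/263 D=1536/263 F=940032/172265 G=3465216/820823] → run G
t=7: vr[B=1536/263 D=1536/263 F=940032/172265 G=3734528/820823] → run G
t=8: vr[B=1536/263 D=1536/263 F=940032/172265 G=4003840/820823] → run G
t=9: vr[B=1536/263 D=1536/263 F=940032/172265 G=4273152/820823] → run G
t=10: vr[B=1536/263 D=1536/263 F=940032/172265 G=4542464/820823] → run F
t=11: vr[B=1536/263 D=1536/263 F=1209344/172265 G=4542464/820823] → run G
t=12: vr[B=1536/263 D=1536/263 F=1209344/172265 G=4811776/820823] → run B
t=13: vr[B=2048/263 D=1536/263 F=1209344/172265 G=4811776/820823] → run D
t=14: vr[B=2048/263 D=2048/263 F=1209344/172265 G=4811776/820823] → run G
t=15: vr[B=2048/263 D=2048/263 F=1209344/172265 G=5081088/820823] → run G
t=16: vr[B=2048/263 D=2048/263 F=1209344/172265] → run F
t=17: vr[B=2048/263 D=2048/263] → run B
t=18: vr[B=2560/263 D=2048/263] → run D
t=19: vr[B=2560/263 D=2560/263] → run B
t=20: vr[B=3072/263 D=2560/263] → run D
t=21: vr[B=3072/263 D=3072/263] → run B
t=22: vr[B=3584/263 D=3072/263] → run D
t=23: vr[B=3584/263 D=3584/263] → run B
t=24: vr[D=3584/263] → run D
t=25: vr[D=4096/263] → run D
t=26: vr[D=4608/263] → run D
t=27: (idle)
t=28: (idle)
t=29: (idle)
t=30: (idle)

vruntime(D, start of tick 25) = 4096/263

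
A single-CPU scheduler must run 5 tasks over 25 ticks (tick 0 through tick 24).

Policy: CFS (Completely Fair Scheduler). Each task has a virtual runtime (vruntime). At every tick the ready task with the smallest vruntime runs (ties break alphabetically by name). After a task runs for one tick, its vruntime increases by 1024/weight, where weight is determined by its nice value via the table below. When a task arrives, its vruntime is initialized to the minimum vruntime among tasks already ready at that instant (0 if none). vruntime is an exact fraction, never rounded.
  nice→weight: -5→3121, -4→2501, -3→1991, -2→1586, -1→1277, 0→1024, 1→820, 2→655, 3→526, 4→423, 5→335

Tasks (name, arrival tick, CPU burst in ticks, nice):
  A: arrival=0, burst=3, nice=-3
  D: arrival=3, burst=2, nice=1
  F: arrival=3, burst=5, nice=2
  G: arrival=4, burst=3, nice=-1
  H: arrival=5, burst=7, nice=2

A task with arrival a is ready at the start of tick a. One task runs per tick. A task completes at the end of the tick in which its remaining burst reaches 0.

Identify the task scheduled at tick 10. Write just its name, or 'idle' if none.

running at tick 10 = H

t=0: vr[A=0] → run A
t=1: vr[A=1024/1991] → run A
t=2: vr[A=2048/1991] → run A
t=3: vr[D=0 F=0] → run D
t=4: vr[D=256/205 F=0 G=0] → run F
t=5: vr[D=256/205 F=1024/655 G=0 H=0] → run G
t=6: vr[D=256/205 F=1024/655 G=1024/1277 H=0] → run H
t=7: vr[D=256/205 F=1024/655 G=1024/1277 H=1024/655] → run G
t=8: vr[D=256/205 F=1024/655 G=2048/1277 H=1024/655] → run D
t=9: vr[F=1024/655 G=2048/1277 H=1024/655] → run F
t=10: vr[F=2048/655 G=2048/1277 H=1024/655] → run H
t=11: vr[F=2048/655 G=2048/1277 H=2048/655] → run G
t=12: vr[F=2048/655 H=2048/655] → run F
t=13: vr[F=3072/655 H=2048/655] → run H
t=14: vr[F=3072/655 H=3072/655] → run F
t=15: vr[F=4096/655 H=3072/655] → run H
t=16: vr[F=4096/655 H=4096/655] → run F
t=17: vr[H=4096/655] → run H
t=18: vr[H=1024/131] → run H
t=19: vr[H=6144/655] → run H
t=20: (idle)
t=21: (idle)
t=22: (idle)
t=23: (idle)
t=24: (idle)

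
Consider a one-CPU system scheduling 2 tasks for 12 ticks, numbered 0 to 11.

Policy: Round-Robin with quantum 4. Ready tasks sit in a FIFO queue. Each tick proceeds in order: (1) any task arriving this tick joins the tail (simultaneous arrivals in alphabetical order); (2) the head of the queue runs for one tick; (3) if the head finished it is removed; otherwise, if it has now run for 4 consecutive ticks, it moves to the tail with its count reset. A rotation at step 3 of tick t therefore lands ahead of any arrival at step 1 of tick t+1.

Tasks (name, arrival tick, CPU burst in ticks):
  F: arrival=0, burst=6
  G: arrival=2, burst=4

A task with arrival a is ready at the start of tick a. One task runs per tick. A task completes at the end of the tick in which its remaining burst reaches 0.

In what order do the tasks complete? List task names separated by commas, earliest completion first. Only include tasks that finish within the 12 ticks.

completion order = G, F

t=0: queue=[F] q_used=0 → run F
t=1: queue=[F] q_used=1 → run F
t=2: queue=[F,G] q_used=2 → run F
t=3: queue=[F,G] q_used=3 → run F
t=4: queue=[G,F] q_used=0 → run G
t=5: queue=[G,F] q_used=1 → run G
t=6: queue=[G,F] q_used=2 → run G
t=7: queue=[G,F] q_used=3 → run G
t=8: queue=[F] q_used=0 → run F
t=9: queue=[F] q_used=1 → run F
t=10: (idle)
t=11: (idle)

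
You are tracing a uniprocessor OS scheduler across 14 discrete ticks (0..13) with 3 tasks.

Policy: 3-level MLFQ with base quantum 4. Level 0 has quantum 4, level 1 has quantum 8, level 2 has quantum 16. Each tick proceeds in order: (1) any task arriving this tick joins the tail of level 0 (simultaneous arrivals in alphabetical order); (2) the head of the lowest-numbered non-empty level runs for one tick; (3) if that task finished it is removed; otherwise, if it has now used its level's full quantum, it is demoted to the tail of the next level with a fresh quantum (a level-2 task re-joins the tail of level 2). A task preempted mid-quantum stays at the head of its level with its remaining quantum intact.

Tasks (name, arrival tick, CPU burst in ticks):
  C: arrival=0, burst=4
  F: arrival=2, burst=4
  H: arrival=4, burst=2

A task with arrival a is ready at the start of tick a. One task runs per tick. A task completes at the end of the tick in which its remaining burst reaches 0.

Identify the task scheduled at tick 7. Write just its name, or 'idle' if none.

running at tick 7 = F

t=0: L0/L1/L2 = C/-/- → run C
t=1: L0/L1/L2 = C/-/- → run C
t=2: L0/L1/L2 = CF/-/- → run C
t=3: L0/L1/L2 = CF/-/- → run C
t=4: L0/L1/L2 = FH/-/- → run F
t=5: L0/L1/L2 = FH/-/- → run F
t=6: L0/L1/L2 = FH/-/- → run F
t=7: L0/L1/L2 = FH/-/- → run F
t=8: L0/L1/L2 = H/-/- → run H
t=9: L0/L1/L2 = H/-/- → run H
t=10: (idle)
t=11: (idle)
t=12: (idle)
t=13: (idle)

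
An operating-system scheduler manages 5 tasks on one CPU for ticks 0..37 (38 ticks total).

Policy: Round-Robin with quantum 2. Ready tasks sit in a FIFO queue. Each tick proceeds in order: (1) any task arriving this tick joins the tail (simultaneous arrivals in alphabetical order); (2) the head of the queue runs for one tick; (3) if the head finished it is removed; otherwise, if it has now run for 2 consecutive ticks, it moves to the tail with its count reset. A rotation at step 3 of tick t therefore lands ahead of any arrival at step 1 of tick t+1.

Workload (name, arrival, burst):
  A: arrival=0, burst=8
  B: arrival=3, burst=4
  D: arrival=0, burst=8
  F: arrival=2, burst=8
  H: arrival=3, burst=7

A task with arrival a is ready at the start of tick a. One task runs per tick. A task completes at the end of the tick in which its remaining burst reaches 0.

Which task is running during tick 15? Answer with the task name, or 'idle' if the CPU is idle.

t=0: queue=[A,D] q_used=0 → run A
t=1: queue=[A,D] q_used=1 → run A
t=2: queue=[D,A,F] q_used=0 → run D
t=3: queue=[D,A,F,B,H] q_used=1 → run D
t=4: queue=[A,F,B,H,D] q_used=0 → run A
t=5: queue=[A,F,B,H,D] q_used=1 → run A
t=6: queue=[F,B,H,D,A] q_used=0 → run F
t=7: queue=[F,B,H,D,A] q_used=1 → run F
t=8: queue=[B,H,D,A,F] q_used=0 → run B
t=9: queue=[B,H,D,A,F] q_used=1 → run B
t=10: queue=[H,D,A,F,B] q_used=0 → run H
t=11: queue=[H,D,A,F,B] q_used=1 → run H
t=12: queue=[D,A,F,B,H] q_used=0 → run D
t=13: queue=[D,A,F,B,H] q_used=1 → run D
t=14: queue=[A,F,B,H,D] q_used=0 → run A
t=15: queue=[A,F,B,H,D] q_used=1 → run A
t=16: queue=[F,B,H,D,A] q_used=0 → run F
t=17: queue=[F,B,H,D,A] q_used=1 → run F
t=18: queue=[B,H,D,A,F] q_used=0 → run B
t=19: queue=[B,H,D,A,F] q_used=1 → run B
t=20: queue=[H,D,A,F] q_used=0 → run H
t=21: queue=[H,D,A,F] q_used=1 → run H
t=22: queue=[D,A,F,H] q_used=0 → run D
t=23: queue=[D,A,F,H] q_used=1 → run D
t=24: queue=[A,F,H,D] q_used=0 → run A
t=25: queue=[A,F,H,D] q_used=1 → run A
t=26: queue=[F,H,D] q_used=0 → run F
t=27: queue=[F,H,D] q_used=1 → run F
t=28: queue=[H,D,F] q_used=0 → run H
t=29: queue=[H,D,F] q_used=1 → run H
t=30: queue=[D,F,H] q_used=0 → run D
t=31: queue=[D,F,H] q_used=1 → run D
t=32: queue=[F,H] q_used=0 → run F
t=33: queue=[F,H] q_used=1 → run F
t=34: queue=[H] q_used=0 → run H
t=35: (idle)
t=36: (idle)
t=37: (idle)

running at tick 15 = A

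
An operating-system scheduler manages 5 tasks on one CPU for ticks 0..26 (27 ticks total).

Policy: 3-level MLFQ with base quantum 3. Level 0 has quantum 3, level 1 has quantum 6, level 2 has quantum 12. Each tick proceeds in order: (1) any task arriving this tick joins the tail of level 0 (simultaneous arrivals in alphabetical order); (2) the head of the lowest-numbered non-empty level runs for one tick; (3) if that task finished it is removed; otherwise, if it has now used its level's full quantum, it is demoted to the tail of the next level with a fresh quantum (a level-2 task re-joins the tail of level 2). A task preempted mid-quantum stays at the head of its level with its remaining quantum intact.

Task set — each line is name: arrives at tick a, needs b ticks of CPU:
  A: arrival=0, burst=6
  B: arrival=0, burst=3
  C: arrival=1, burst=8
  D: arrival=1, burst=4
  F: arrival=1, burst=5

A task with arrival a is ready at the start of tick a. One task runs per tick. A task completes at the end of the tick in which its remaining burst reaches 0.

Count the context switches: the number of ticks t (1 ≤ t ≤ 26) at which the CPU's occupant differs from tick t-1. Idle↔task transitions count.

t=0: L0/L1/L2 = AB/-/- → run A
t=1: L0/L1/L2 = ABCDF/-/- → run A
t=2: L0/L1/L2 = ABCDF/-/- → run A
t=3: L0/L1/L2 = BCDF/A/- → run B
t=4: L0/L1/L2 = BCDF/A/- → run B
t=5: L0/L1/L2 = BCDF/A/- → run B
t=6: L0/L1/L2 = CDF/A/- → run C
t=7: L0/L1/L2 = CDF/A/- → run C
t=8: L0/L1/L2 = CDF/A/- → run C
t=9: L0/L1/L2 = DF/AC/- → run D
t=10: L0/L1/L2 = DF/AC/- → run D
t=11: L0/L1/L2 = DF/AC/- → run D
t=12: L0/L1/L2 = F/ACD/- → run F
t=13: L0/L1/L2 = F/ACD/- → run F
t=14: L0/L1/L2 = F/ACD/- → run F
t=15: L0/L1/L2 = -/ACDF/- → run A
t=16: L0/L1/L2 = -/ACDF/- → run A
t=17: L0/L1/L2 = -/ACDF/- → run A
t=18: L0/L1/L2 = -/CDF/- → run C
t=19: L0/L1/L2 = -/CDF/- → run C
t=20: L0/L1/L2 = -/CDF/- → run C
t=21: L0/L1/L2 = -/CDF/- → run C
t=22: L0/L1/L2 = -/CDF/- → run C
t=23: L0/L1/L2 = -/DF/- → run D
t=24: L0/L1/L2 = -/F/- → run F
t=25: L0/L1/L2 = -/F/- → run F
t=26: (idle)

context switches = 9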